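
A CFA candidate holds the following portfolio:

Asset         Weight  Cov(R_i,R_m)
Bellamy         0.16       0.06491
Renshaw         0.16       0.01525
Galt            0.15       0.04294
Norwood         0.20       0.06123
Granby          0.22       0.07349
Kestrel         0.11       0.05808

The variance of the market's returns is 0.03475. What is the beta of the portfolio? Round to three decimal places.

1.556

β_Bellamy = 0.06491 / 0.03475 = 1.8679
β_Renshaw = 0.01525 / 0.03475 = 0.4388
β_Galt = 0.04294 / 0.03475 = 1.2357
β_Norwood = 0.06123 / 0.03475 = 1.7620
β_Granby = 0.07349 / 0.03475 = 2.1148
β_Kestrel = 0.05808 / 0.03475 = 1.6714
β_P = Σ w_i β_i = 0.16×1.8679 + 0.16×0.4388 + 0.15×1.2357 + 0.20×1.7620 + 0.22×2.1148 + 0.11×1.6714 = 1.5559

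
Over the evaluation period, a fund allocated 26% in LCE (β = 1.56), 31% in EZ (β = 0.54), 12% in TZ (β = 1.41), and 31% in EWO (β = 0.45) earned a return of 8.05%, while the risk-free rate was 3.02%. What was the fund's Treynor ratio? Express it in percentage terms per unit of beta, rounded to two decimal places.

β_P = 0.26×1.56 + 0.31×0.54 + 0.12×1.41 + 0.31×0.45 = 0.8817
Treynor = (R_P − R_f) / β_P = (8.05% − 3.02%) / 0.8817 = 5.03% / 0.8817 = 5.70%

5.70%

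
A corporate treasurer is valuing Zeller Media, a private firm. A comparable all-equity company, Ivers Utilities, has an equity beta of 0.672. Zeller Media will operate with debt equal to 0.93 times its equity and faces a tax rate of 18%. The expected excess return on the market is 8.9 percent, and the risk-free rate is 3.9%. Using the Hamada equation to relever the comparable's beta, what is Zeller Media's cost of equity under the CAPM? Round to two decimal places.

β_L = β_U × [1 + (1 − t)(D/E)] = 0.672 × [1 + (1 − 0.18) × 0.93]
    = 0.672 × [1 + 0.82 × 0.93] = 0.672 × 1.7626 = 1.1845
E(R) = R_f + β_L × MRP = 3.9% + 1.1845 × 8.9% = 14.44%

14.44%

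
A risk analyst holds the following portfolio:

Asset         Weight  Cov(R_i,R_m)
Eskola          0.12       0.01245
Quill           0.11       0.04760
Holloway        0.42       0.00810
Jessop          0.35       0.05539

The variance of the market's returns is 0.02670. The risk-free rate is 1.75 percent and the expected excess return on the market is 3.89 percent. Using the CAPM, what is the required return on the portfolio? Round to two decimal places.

6.05%

β_Eskola = 0.01245 / 0.02670 = 0.4663
β_Quill = 0.04760 / 0.02670 = 1.7828
β_Holloway = 0.00810 / 0.02670 = 0.3034
β_Jessop = 0.05539 / 0.02670 = 2.0745
β_P = Σ w_i β_i = 0.12×0.4663 + 0.11×1.7828 + 0.42×0.3034 + 0.35×2.0745 = 1.1056
E(R_P) = R_f + β_P × MRP = 1.75% + 1.1056 × 3.89% = 6.05%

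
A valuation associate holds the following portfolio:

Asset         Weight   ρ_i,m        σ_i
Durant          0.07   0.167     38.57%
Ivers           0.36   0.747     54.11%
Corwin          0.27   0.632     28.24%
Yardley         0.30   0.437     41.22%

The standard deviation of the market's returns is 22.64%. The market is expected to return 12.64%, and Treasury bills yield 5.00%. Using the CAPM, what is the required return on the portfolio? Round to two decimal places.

13.51%

β_Durant = 0.167 × 38.57% / 22.64% = 0.2845
β_Ivers = 0.747 × 54.11% / 22.64% = 1.7853
β_Corwin = 0.632 × 28.24% / 22.64% = 0.7883
β_Yardley = 0.437 × 41.22% / 22.64% = 0.7956
β_P = Σ w_i β_i = 0.07×0.2845 + 0.36×1.7853 + 0.27×0.7883 + 0.30×0.7956 = 1.1141
MRP = 12.64% − 5.00% = 7.64%
E(R_P) = R_f + β_P × MRP = 5.00% + 1.1141 × 7.64% = 13.51%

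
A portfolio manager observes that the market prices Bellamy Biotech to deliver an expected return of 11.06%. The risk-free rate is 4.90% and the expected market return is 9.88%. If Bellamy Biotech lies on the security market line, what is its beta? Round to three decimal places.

1.237

MRP = 9.88% − 4.90% = 4.98%
β = (E(R) − R_f) / MRP = (11.06% − 4.90%) / 4.98% = 6.16% / 4.98% = 1.237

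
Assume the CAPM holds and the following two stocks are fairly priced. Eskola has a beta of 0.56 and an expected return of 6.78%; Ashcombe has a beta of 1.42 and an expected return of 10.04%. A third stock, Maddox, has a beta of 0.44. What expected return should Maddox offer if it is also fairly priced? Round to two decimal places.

6.33%

MRP (SML slope) = (10.04% − 6.78%) / (1.42 − 0.56) = 3.26% / 0.86 = 3.7907%
R_f (intercept) = 6.78% − 0.56 × 3.7907% = 4.6572%
E(R_Maddox) = R_f + β × MRP = 4.6572% + 0.44 × 3.7907% = 6.33%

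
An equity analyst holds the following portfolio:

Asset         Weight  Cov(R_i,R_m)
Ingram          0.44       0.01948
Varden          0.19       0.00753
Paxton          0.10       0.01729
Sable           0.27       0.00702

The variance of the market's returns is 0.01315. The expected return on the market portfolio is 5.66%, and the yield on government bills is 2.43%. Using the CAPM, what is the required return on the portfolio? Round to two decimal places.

β_Ingram = 0.01948 / 0.01315 = 1.4814
β_Varden = 0.00753 / 0.01315 = 0.5726
β_Paxton = 0.01729 / 0.01315 = 1.3148
β_Sable = 0.00702 / 0.01315 = 0.5338
β_P = Σ w_i β_i = 0.44×1.4814 + 0.19×0.5726 + 0.10×1.3148 + 0.27×0.5338 = 1.0362
MRP = 5.66% − 2.43% = 3.23%
E(R_P) = R_f + β_P × MRP = 2.43% + 1.0362 × 3.23% = 5.78%

5.78%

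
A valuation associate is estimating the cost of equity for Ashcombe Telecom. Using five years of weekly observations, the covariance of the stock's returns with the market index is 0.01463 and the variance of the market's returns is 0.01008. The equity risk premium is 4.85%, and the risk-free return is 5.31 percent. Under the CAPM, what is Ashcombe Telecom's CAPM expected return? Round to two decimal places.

12.35%

β = Cov(R_i, R_m) / Var(R_m) = 0.01463 / 0.01008 = 1.4514
E(R) = R_f + β × MRP = 5.31% + 1.4514 × 4.85% = 12.35%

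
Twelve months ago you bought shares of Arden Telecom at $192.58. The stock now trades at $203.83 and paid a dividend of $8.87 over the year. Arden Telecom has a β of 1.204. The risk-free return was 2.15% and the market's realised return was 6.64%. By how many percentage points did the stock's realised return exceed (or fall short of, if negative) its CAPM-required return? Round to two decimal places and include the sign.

+2.89%

Realised HPR = (P1 + D1 − P0) / P0 = (203.83 + 8.87 − 192.58) / 192.58 = 20.12 / 192.58 = 10.4476%
MRP = 6.64% − 2.15% = 4.49%
CAPM required = R_f + β·MRP = 2.15% + 1.204 × 4.49% = 7.55596%
α = realised − required = 10.4476% − 7.55596% = +2.89%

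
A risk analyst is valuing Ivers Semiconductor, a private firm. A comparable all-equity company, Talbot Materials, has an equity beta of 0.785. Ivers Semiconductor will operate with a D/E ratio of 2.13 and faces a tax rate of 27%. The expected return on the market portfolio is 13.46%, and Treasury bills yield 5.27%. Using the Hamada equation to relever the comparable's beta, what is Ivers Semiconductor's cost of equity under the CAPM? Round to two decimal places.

β_L = β_U × [1 + (1 − t)(D/E)] = 0.785 × [1 + (1 − 0.27) × 2.13]
    = 0.785 × [1 + 0.73 × 2.13] = 0.785 × 2.5549 = 2.0056
MRP = 13.46% − 5.27% = 8.19%
E(R) = R_f + β_L × MRP = 5.27% + 2.0056 × 8.19% = 21.70%

21.70%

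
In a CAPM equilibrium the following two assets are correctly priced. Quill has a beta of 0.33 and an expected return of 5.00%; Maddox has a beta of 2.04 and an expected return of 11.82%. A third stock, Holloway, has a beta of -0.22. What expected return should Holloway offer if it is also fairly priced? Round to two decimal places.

MRP (SML slope) = (11.82% − 5.00%) / (2.04 − 0.33) = 6.82% / 1.71 = 3.9883%
R_f (intercept) = 5.00% − 0.33 × 3.9883% = 3.6839%
E(R_Holloway) = R_f + β × MRP = 3.6839% + -0.22 × 3.9883% = 2.81%

2.81%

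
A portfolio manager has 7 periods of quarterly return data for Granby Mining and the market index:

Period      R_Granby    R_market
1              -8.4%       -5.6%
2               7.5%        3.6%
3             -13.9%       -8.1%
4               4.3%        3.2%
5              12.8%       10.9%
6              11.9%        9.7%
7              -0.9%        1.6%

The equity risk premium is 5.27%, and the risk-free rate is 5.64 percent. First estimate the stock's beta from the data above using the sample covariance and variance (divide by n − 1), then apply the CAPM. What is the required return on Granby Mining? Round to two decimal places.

Mean R_i = (-8.4 + 7.5 − 13.9 + 4.3 + 12.8 + 11.9 − 0.9) / 7 = 1.9000%
Mean R_m = (-5.6 + 3.6 − 8.1 + 3.2 + 10.9 + 9.7 + 1.6) / 7 = 2.1857%
Σ(R_i − R̄_i)(R_m − R̄_m) = 424.8300  ⇒  Cov = 424.8300 / 6 = 70.8050
Σ(R_m − R̄_m)² = 302.1886  ⇒  Var(R_m) = 302.1886 / 6 = 50.3648
β = Cov / Var(R_m) = 70.8050 / 50.3648 = 1.4058
E(R) = R_f + β × MRP = 5.64% + 1.4058 × 5.27% = 13.05%

13.05%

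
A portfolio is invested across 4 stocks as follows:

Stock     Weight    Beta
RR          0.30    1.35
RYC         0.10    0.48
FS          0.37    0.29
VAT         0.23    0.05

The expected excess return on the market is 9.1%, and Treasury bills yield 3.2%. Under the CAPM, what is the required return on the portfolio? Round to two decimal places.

β_P = Σ w_i β_i = 0.30×1.35 + 0.10×0.48 + 0.37×0.29 + 0.23×0.05 = 0.5718
E(R_P) = R_f + β_P × MRP = 3.2% + 0.5718 × 9.1% = 8.40%

8.40%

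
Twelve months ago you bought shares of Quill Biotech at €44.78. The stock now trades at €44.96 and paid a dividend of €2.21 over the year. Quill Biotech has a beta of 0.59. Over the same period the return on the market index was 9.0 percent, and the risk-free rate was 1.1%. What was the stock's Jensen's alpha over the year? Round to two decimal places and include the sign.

-0.42%

Realised HPR = (P1 + D1 − P0) / P0 = (44.96 + 2.21 − 44.78) / 44.78 = 2.39 / 44.78 = 5.3372%
MRP = 9.0% − 1.1% = 7.90%
CAPM required = R_f + β·MRP = 1.1% + 0.59 × 7.9% = 5.7610%
α = realised − required = 5.3372% − 5.7610% = -0.42%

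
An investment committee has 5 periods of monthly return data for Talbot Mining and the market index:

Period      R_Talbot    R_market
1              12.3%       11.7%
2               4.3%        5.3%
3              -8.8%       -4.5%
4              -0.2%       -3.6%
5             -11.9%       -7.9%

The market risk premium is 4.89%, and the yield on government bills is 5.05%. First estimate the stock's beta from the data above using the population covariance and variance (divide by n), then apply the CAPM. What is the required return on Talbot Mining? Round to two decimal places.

10.72%

Mean R_i = (12.3 + 4.3 − 8.8 − 0.2 − 11.9) / 5 = -0.8600%
Mean R_m = (11.7 + 5.3 − 4.5 − 3.6 − 7.9) / 5 = 0.2000%
Σ(R_i − R̄_i)(R_m − R̄_m) = 301.8900  ⇒  Cov = 301.8900 / 5 = 60.3780
Σ(R_m − R̄_m)² = 260.4000  ⇒  Var(R_m) = 260.4000 / 5 = 52.0800
β = Cov / Var(R_m) = 60.3780 / 52.0800 = 1.1593
E(R) = R_f + β × MRP = 5.05% + 1.1593 × 4.89% = 10.72%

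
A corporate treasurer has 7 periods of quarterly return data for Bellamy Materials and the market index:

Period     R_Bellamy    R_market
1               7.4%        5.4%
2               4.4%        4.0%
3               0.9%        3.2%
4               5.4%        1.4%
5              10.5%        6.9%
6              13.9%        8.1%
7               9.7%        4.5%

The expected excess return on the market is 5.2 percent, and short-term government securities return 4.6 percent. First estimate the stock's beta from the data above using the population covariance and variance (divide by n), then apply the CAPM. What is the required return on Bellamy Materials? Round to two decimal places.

Mean R_i = (7.4 + 4.4 + 0.9 + 5.4 + 10.5 + 13.9 + 9.7) / 7 = 7.4571%
Mean R_m = (5.4 + 4.0 + 3.2 + 1.4 + 6.9 + 8.1 + 4.5) / 7 = 4.7857%
Σ(R_i − R̄_i)(R_m − R̄_m) = 46.8757  ⇒  Cov = 46.8757 / 7 = 6.6965
Σ(R_m − R̄_m)² = 30.5086  ⇒  Var(R_m) = 30.5086 / 7 = 4.3584
β = Cov / Var(R_m) = 6.6965 / 4.3584 = 1.5365
E(R) = R_f + β × MRP = 4.6% + 1.5365 × 5.2% = 12.59%

12.59%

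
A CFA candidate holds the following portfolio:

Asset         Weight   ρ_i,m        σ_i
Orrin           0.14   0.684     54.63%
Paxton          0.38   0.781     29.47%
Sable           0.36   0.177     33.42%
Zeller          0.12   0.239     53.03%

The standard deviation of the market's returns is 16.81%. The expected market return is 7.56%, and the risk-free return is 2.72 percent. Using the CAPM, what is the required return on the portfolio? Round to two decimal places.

β_Orrin = 0.684 × 54.63% / 16.81% = 2.2229
β_Paxton = 0.781 × 29.47% / 16.81% = 1.3692
β_Sable = 0.177 × 33.42% / 16.81% = 0.3519
β_Zeller = 0.239 × 53.03% / 16.81% = 0.7540
β_P = Σ w_i β_i = 0.14×2.2229 + 0.38×1.3692 + 0.36×0.3519 + 0.12×0.7540 = 1.0487
MRP = 7.56% − 2.72% = 4.84%
E(R_P) = R_f + β_P × MRP = 2.72% + 1.0487 × 4.84% = 7.80%

7.80%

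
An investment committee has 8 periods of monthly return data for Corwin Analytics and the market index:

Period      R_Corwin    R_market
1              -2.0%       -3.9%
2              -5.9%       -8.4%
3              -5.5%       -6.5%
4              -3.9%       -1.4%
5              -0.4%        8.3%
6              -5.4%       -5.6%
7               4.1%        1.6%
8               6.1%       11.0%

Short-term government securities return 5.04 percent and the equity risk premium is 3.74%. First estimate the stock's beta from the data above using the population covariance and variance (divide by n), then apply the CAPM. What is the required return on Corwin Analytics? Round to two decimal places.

7.08%

Mean R_i = (-2.0 − 5.9 − 5.5 − 3.9 − 0.4 − 5.4 + 4.1 + 6.1) / 8 = -1.6125%
Mean R_m = (-3.9 − 8.4 − 6.5 − 1.4 + 8.3 − 5.6 + 1.6 + 11.0) / 8 = -0.6125%
Σ(R_i − R̄_i)(R_m − R̄_m) = 191.2488  ⇒  Cov = 191.2488 / 8 = 23.9061
Σ(R_m − R̄_m)² = 350.7888  ⇒  Var(R_m) = 350.7888 / 8 = 43.8486
β = Cov / Var(R_m) = 23.9061 / 43.8486 = 0.5452
E(R) = R_f + β × MRP = 5.04% + 0.5452 × 3.74% = 7.08%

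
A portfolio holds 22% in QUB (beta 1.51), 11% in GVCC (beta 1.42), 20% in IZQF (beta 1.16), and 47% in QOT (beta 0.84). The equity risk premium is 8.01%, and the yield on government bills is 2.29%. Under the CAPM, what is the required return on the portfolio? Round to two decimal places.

β_P = Σ w_i β_i = 0.22×1.51 + 0.11×1.42 + 0.20×1.16 + 0.47×0.84 = 1.1152
E(R_P) = R_f + β_P × MRP = 2.29% + 1.1152 × 8.01% = 11.22%

11.22%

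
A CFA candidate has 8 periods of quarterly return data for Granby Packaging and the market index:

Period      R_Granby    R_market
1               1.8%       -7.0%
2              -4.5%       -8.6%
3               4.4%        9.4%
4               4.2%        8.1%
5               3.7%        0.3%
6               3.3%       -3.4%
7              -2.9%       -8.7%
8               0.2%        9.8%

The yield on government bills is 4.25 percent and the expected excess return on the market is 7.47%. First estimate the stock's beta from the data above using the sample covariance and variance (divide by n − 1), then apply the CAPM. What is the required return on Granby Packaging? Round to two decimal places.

6.18%

Mean R_i = (1.8 − 4.5 + 4.4 + 4.2 + 3.7 + 3.3 − 2.9 + 0.2) / 8 = 1.2750%
Mean R_m = (-7.0 − 8.6 + 9.4 + 8.1 + 0.3 − 3.4 − 8.7 + 9.8) / 8 = -0.0125%
Σ(R_i − R̄_i)(R_m − R̄_m) = 118.6875  ⇒  Cov = 118.6875 / 7 = 16.9554
Σ(R_m − R̄_m)² = 460.3088  ⇒  Var(R_m) = 460.3088 / 7 = 65.7584
β = Cov / Var(R_m) = 16.9554 / 65.7584 = 0.2578
E(R) = R_f + β × MRP = 4.25% + 0.2578 × 7.47% = 6.18%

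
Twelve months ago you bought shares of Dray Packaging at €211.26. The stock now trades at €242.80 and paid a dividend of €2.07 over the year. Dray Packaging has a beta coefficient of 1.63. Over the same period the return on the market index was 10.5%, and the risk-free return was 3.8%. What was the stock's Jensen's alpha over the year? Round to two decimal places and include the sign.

Realised HPR = (P1 + D1 − P0) / P0 = (242.80 + 2.07 − 211.26) / 211.26 = 33.61 / 211.26 = 15.9093%
MRP = 10.5% − 3.8% = 6.70%
CAPM required = R_f + β·MRP = 3.8% + 1.63 × 6.7% = 14.7210%
α = realised − required = 15.9093% − 14.7210% = +1.19%

+1.19%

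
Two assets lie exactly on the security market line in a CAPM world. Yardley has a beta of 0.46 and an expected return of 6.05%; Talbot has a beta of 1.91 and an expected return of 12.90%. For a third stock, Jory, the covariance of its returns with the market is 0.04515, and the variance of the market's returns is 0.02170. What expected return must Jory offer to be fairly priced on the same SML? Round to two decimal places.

MRP = (12.90% − 6.05%) / (1.91 − 0.46) = 4.7241%
R_f = 6.05% − 0.46 × 4.7241% = 3.8769%
β_Jory = Cov / Var(R_m) = 0.04515 / 0.02170 = 2.0806
E(R_Jory) = R_f + β × MRP = 3.8769% + 2.0806 × 4.7241% = 13.71%

13.71%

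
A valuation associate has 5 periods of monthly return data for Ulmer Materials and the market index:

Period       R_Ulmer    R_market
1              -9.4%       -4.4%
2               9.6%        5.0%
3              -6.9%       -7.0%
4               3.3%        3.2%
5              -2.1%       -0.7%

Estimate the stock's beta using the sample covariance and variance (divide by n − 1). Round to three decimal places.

1.439

Mean R_i = (-9.4 + 9.6 − 6.9 + 3.3 − 2.1) / 5 = -1.1000%
Mean R_m = (-4.4 + 5.0 − 7.0 + 3.2 − 0.7) / 5 = -0.7800%
Σ(R_i − R̄_i)(R_m − R̄_m) = 145.4000  ⇒  Cov = 145.4000 / 4 = 36.3500
Σ(R_m − R̄_m)² = 101.0480  ⇒  Var(R_m) = 101.0480 / 4 = 25.2620
β = Cov / Var(R_m) = 36.3500 / 25.2620 = 1.4389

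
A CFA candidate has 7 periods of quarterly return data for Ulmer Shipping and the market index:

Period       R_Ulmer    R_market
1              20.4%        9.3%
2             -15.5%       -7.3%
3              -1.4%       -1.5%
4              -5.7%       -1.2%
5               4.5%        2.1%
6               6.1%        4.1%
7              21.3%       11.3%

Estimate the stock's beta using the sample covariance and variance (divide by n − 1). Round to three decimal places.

2.046

Mean R_i = (20.4 − 15.5 − 1.4 − 5.7 + 4.5 + 6.1 + 21.3) / 7 = 4.2429%
Mean R_m = (9.3 − 7.3 − 1.5 − 1.2 + 2.1 + 4.1 + 11.3) / 7 = 2.4000%
Σ(R_i − R̄_i)(R_m − R̄_m) = 515.6800  ⇒  Cov = 515.6800 / 6 = 85.9467
Σ(R_m − R̄_m)² = 252.0600  ⇒  Var(R_m) = 252.0600 / 6 = 42.0100
β = Cov / Var(R_m) = 85.9467 / 42.0100 = 2.0459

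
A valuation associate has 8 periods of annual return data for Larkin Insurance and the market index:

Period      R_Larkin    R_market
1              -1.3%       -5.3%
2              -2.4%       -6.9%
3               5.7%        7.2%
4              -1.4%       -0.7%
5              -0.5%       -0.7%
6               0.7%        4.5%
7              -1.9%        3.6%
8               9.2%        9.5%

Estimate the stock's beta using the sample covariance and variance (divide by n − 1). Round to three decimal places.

Mean R_i = (-1.3 − 2.4 + 5.7 − 1.4 − 0.5 + 0.7 − 1.9 + 9.2) / 8 = 1.0125%
Mean R_m = (-5.3 − 6.9 + 7.2 − 0.7 − 0.7 + 4.5 + 3.6 + 9.5) / 8 = 1.4000%
Σ(R_i − R̄_i)(R_m − R̄_m) = 138.1900  ⇒  Cov = 138.1900 / 7 = 19.7414
Σ(R_m − R̄_m)² = 236.3000  ⇒  Var(R_m) = 236.3000 / 7 = 33.7571
β = Cov / Var(R_m) = 19.7414 / 33.7571 = 0.5848

0.585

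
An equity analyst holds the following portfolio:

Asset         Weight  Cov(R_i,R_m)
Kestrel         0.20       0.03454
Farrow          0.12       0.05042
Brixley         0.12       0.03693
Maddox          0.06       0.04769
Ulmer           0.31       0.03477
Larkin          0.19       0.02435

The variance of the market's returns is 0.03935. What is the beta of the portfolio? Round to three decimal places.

β_Kestrel = 0.03454 / 0.03935 = 0.8778
β_Farrow = 0.05042 / 0.03935 = 1.2813
β_Brixley = 0.03693 / 0.03935 = 0.9385
β_Maddox = 0.04769 / 0.03935 = 1.2119
β_Ulmer = 0.03477 / 0.03935 = 0.8836
β_Larkin = 0.02435 / 0.03935 = 0.6188
β_P = Σ w_i β_i = 0.20×0.8778 + 0.12×1.2813 + 0.12×0.9385 + 0.06×1.2119 + 0.31×0.8836 + 0.19×0.6188 = 0.9061

0.906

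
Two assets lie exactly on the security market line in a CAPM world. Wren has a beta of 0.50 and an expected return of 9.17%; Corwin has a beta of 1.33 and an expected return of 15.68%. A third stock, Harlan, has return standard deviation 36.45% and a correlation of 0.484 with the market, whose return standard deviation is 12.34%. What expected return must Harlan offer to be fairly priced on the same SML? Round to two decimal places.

MRP = (15.68% − 9.17%) / (1.33 − 0.50) = 7.8434%
R_f = 9.17% − 0.50 × 7.8434% = 5.2483%
β_Harlan = ρ·σ_i/σ_m = 0.484 × 36.45 / 12.34 = 1.4296
E(R_Harlan) = R_f + β × MRP = 5.2483% + 1.4296 × 7.8434% = 16.46%

16.46%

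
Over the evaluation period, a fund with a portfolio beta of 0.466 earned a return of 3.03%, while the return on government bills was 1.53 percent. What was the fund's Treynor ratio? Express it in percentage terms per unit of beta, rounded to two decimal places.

3.22%

Treynor = (R_P − R_f) / β_P = (3.03% − 1.53%) / 0.4660 = 1.50% / 0.4660 = 3.22%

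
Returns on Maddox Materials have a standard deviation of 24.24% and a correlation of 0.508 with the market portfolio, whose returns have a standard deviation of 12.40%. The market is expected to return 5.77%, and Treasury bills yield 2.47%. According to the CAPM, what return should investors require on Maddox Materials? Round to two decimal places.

5.75%

β = ρ × σ_i / σ_m = 0.508 × 24.24% / 12.40% = 0.9931
MRP = 5.77% − 2.47% = 3.30%
E(R) = 2.47% + 0.9931 × 3.30% = 5.75%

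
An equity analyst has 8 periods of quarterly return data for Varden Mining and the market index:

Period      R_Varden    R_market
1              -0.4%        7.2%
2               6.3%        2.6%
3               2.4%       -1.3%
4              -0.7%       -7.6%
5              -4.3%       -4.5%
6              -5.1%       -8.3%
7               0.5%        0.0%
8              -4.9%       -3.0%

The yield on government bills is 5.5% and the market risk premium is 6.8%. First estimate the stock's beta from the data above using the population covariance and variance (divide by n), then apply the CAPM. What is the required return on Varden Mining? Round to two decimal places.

Mean R_i = (-0.4 + 6.3 + 2.4 − 0.7 − 4.3 − 5.1 + 0.5 − 4.9) / 8 = -0.7750%
Mean R_m = (7.2 + 2.6 − 1.3 − 7.6 − 4.5 − 8.3 + 0.0 − 3.0) / 8 = -1.8625%
Σ(R_i − R̄_i)(R_m − R̄_m) = 80.5325  ⇒  Cov = 80.5325 / 8 = 10.0666
Σ(R_m − R̄_m)² = 188.4388  ⇒  Var(R_m) = 188.4388 / 8 = 23.5549
β = Cov / Var(R_m) = 10.0666 / 23.5549 = 0.4274
E(R) = R_f + β × MRP = 5.5% + 0.4274 × 6.8% = 8.41%

8.41%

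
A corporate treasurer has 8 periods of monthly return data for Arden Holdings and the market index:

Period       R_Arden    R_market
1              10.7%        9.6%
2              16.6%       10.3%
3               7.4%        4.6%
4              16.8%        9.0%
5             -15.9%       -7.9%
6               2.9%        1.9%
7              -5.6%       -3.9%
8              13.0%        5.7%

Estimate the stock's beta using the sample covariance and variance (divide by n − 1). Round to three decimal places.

Mean R_i = (10.7 + 16.6 + 7.4 + 16.8 − 15.9 + 2.9 − 5.6 + 13.0) / 8 = 5.7375%
Mean R_m = (9.6 + 10.3 + 4.6 + 9.0 − 7.9 + 1.9 − 3.9 + 5.7) / 8 = 3.6625%
Σ(R_i − R̄_i)(R_m − R̄_m) = 517.8913  ⇒  Cov = 517.8913 / 7 = 73.9845
Σ(R_m − R̄_m)² = 306.8188  ⇒  Var(R_m) = 306.8188 / 7 = 43.8313
β = Cov / Var(R_m) = 73.9845 / 43.8313 = 1.6879

1.688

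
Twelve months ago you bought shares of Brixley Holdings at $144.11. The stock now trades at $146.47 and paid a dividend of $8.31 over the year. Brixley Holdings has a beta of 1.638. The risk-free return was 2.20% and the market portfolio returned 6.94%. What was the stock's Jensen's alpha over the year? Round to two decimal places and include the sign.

-2.56%

Realised HPR = (P1 + D1 − P0) / P0 = (146.47 + 8.31 − 144.11) / 144.11 = 10.67 / 144.11 = 7.4041%
MRP = 6.94% − 2.20% = 4.74%
CAPM required = R_f + β·MRP = 2.20% + 1.638 × 4.74% = 9.96412%
α = realised − required = 7.4041% − 9.96412% = -2.56%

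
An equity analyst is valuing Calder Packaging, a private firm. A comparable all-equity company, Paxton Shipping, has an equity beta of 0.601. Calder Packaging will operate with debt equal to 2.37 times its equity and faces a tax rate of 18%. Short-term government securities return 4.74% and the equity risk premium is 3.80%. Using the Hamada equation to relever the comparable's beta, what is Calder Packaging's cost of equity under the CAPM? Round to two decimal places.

11.46%

β_L = β_U × [1 + (1 − t)(D/E)] = 0.601 × [1 + (1 − 0.18) × 2.37]
    = 0.601 × [1 + 0.82 × 2.37] = 0.601 × 2.9434 = 1.7690
E(R) = R_f + β_L × MRP = 4.74% + 1.7690 × 3.80% = 11.46%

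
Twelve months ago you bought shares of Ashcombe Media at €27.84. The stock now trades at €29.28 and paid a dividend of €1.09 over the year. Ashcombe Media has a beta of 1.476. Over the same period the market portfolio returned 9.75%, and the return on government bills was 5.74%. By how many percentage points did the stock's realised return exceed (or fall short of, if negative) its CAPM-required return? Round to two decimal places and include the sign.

-2.57%

Realised HPR = (P1 + D1 − P0) / P0 = (29.28 + 1.09 − 27.84) / 27.84 = 2.53 / 27.84 = 9.0876%
MRP = 9.75% − 5.74% = 4.01%
CAPM required = R_f + β·MRP = 5.74% + 1.476 × 4.01% = 11.65876%
α = realised − required = 9.0876% − 11.65876% = -2.57%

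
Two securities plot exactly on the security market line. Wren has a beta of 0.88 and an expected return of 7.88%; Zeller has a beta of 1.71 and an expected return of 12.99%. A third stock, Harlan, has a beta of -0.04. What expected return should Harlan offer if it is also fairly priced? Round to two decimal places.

2.22%

MRP (SML slope) = (12.99% − 7.88%) / (1.71 − 0.88) = 5.11% / 0.83 = 6.1566%
R_f (intercept) = 7.88% − 0.88 × 6.1566% = 2.4622%
E(R_Harlan) = R_f + β × MRP = 2.4622% + -0.04 × 6.1566% = 2.22%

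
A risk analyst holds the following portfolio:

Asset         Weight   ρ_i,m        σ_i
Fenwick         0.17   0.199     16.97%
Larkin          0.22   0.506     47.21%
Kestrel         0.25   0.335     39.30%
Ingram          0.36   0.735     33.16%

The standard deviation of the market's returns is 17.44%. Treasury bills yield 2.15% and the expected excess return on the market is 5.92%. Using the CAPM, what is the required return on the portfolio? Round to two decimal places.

8.22%

β_Fenwick = 0.199 × 16.97% / 17.44% = 0.1936
β_Larkin = 0.506 × 47.21% / 17.44% = 1.3697
β_Kestrel = 0.335 × 39.30% / 17.44% = 0.7549
β_Ingram = 0.735 × 33.16% / 17.44% = 1.3975
β_P = Σ w_i β_i = 0.17×0.1936 + 0.22×1.3697 + 0.25×0.7549 + 0.36×1.3975 = 1.0261
E(R_P) = R_f + β_P × MRP = 2.15% + 1.0261 × 5.92% = 8.22%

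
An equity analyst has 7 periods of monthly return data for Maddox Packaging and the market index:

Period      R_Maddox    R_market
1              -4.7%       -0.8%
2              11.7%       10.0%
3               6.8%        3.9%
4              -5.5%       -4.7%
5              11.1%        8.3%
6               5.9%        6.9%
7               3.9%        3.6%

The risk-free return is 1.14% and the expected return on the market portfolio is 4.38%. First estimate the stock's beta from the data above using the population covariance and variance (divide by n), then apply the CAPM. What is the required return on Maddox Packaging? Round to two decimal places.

Mean R_i = (-4.7 + 11.7 + 6.8 − 5.5 + 11.1 + 5.9 + 3.9) / 7 = 4.1714%
Mean R_m = (-0.8 + 10.0 + 3.9 − 4.7 + 8.3 + 6.9 + 3.6) / 7 = 3.8857%
Σ(R_i − R̄_i)(R_m − R̄_m) = 206.5471  ⇒  Cov = 206.5471 / 7 = 29.5067
Σ(R_m − R̄_m)² = 161.7086  ⇒  Var(R_m) = 161.7086 / 7 = 23.1012
β = Cov / Var(R_m) = 29.5067 / 23.1012 = 1.2773
MRP = 4.38% − 1.14% = 3.24%
E(R) = R_f + β × MRP = 1.14% + 1.2773 × 3.24% = 5.28%

5.28%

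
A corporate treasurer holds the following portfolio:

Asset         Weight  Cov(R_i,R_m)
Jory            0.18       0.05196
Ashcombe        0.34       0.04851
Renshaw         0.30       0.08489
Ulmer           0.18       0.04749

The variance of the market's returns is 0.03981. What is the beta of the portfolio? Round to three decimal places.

1.504

β_Jory = 0.05196 / 0.03981 = 1.3052
β_Ashcombe = 0.04851 / 0.03981 = 1.2185
β_Renshaw = 0.08489 / 0.03981 = 2.1324
β_Ulmer = 0.04749 / 0.03981 = 1.1929
β_P = Σ w_i β_i = 0.18×1.3052 + 0.34×1.2185 + 0.30×2.1324 + 0.18×1.1929 = 1.5037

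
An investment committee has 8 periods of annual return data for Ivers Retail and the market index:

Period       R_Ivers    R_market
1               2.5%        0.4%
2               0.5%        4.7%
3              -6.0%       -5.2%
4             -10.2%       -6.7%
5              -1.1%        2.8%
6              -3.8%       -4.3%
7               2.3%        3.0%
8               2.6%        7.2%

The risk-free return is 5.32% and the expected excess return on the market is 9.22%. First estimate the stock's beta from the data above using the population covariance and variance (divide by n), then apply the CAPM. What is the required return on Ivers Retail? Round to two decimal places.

12.71%

Mean R_i = (2.5 + 0.5 − 6.0 − 10.2 − 1.1 − 3.8 + 2.3 + 2.6) / 8 = -1.6500%
Mean R_m = (0.4 + 4.7 − 5.2 − 6.7 + 2.8 − 4.3 + 3.0 + 7.2) / 8 = 0.2375%
Σ(R_i − R̄_i)(R_m − R̄_m) = 144.9050  ⇒  Cov = 144.9050 / 8 = 18.1131
Σ(R_m − R̄_m)² = 180.8988  ⇒  Var(R_m) = 180.8988 / 8 = 22.6124
β = Cov / Var(R_m) = 18.1131 / 22.6124 = 0.8010
E(R) = R_f + β × MRP = 5.32% + 0.8010 × 9.22% = 12.71%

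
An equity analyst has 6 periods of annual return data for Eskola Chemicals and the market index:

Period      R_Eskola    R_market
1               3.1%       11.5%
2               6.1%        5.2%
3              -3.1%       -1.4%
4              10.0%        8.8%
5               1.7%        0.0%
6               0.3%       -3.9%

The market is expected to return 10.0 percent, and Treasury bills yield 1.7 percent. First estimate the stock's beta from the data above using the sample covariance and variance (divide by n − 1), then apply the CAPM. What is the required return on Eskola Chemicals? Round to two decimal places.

Mean R_i = (3.1 + 6.1 − 3.1 + 10.0 + 1.7 + 0.3) / 6 = 3.0167%
Mean R_m = (11.5 + 5.2 − 1.4 + 8.8 + 0.0 − 3.9) / 6 = 3.3667%
Σ(R_i − R̄_i)(R_m − R̄_m) = 97.6033  ⇒  Cov = 97.6033 / 5 = 19.5207
Σ(R_m − R̄_m)² = 185.8933  ⇒  Var(R_m) = 185.8933 / 5 = 37.1787
β = Cov / Var(R_m) = 19.5207 / 37.1787 = 0.5251
MRP = 10.0% − 1.7% = 8.30%
E(R) = R_f + β × MRP = 1.7% + 0.5251 × 8.3% = 6.06%

6.06%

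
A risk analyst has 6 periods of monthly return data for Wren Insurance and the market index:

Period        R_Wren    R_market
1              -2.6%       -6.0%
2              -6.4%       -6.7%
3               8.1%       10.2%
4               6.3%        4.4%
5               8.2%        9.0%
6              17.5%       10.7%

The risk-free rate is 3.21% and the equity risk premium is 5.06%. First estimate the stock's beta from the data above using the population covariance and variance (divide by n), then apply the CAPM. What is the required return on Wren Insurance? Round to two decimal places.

Mean R_i = (-2.6 − 6.4 + 8.1 + 6.3 + 8.2 + 17.5) / 6 = 5.1833%
Mean R_m = (-6.0 − 6.7 + 10.2 + 4.4 + 9.0 + 10.7) / 6 = 3.6000%
Σ(R_i − R̄_i)(R_m − R̄_m) = 317.9100  ⇒  Cov = 317.9100 / 6 = 52.9850
Σ(R_m − R̄_m)² = 322.0200  ⇒  Var(R_m) = 322.0200 / 6 = 53.6700
β = Cov / Var(R_m) = 52.9850 / 53.6700 = 0.9872
E(R) = R_f + β × MRP = 3.21% + 0.9872 × 5.06% = 8.21%

8.21%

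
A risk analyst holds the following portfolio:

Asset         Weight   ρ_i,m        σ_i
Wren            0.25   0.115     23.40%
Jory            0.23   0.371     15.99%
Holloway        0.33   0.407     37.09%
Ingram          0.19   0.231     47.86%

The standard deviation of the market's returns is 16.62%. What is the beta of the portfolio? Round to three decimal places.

0.549

β_Wren = 0.115 × 23.40% / 16.62% = 0.1619
β_Jory = 0.371 × 15.99% / 16.62% = 0.3569
β_Holloway = 0.407 × 37.09% / 16.62% = 0.9083
β_Ingram = 0.231 × 47.86% / 16.62% = 0.6652
β_P = Σ w_i β_i = 0.25×0.1619 + 0.23×0.3569 + 0.33×0.9083 + 0.19×0.6652 = 0.5487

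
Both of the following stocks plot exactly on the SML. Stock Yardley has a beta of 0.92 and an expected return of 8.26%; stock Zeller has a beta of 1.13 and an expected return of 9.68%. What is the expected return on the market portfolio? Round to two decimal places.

Both satisfy E(R) = R_f + β·MRP, so the slope of the SML is
MRP = (9.68% − 8.26%) / (1.13 − 0.92) = 1.42% / 0.21 = 6.7619%
R_f = E(R_Yardley) − β_Yardley·MRP = 8.26% − 0.92 × 6.7619% = 2.0391%
E(R_m) = R_f + MRP = 2.0391% + 6.7619% = 8.80%

8.80%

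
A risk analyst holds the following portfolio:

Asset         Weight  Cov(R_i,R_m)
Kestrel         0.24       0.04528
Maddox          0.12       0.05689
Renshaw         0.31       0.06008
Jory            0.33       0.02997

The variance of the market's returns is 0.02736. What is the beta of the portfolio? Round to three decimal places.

1.689

β_Kestrel = 0.04528 / 0.02736 = 1.6550
β_Maddox = 0.05689 / 0.02736 = 2.0793
β_Renshaw = 0.06008 / 0.02736 = 2.1959
β_Jory = 0.02997 / 0.02736 = 1.0954
β_P = Σ w_i β_i = 0.24×1.6550 + 0.12×2.0793 + 0.31×2.1959 + 0.33×1.0954 = 1.6889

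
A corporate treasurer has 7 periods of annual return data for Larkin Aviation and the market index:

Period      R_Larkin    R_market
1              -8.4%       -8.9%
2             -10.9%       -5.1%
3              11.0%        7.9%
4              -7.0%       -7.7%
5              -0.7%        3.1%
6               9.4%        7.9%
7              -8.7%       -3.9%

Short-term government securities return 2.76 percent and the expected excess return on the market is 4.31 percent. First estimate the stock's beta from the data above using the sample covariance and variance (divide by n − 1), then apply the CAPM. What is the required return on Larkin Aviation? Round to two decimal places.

Mean R_i = (-8.4 − 10.9 + 11.0 − 7.0 − 0.7 + 9.4 − 8.7) / 7 = -2.1857%
Mean R_m = (-8.9 − 5.1 + 7.9 − 7.7 + 3.1 + 7.9 − 3.9) / 7 = -0.9571%
Σ(R_i − R̄_i)(R_m − R̄_m) = 362.5257  ⇒  Cov = 362.5257 / 6 = 60.4210
Σ(R_m − R̄_m)² = 307.7371  ⇒  Var(R_m) = 307.7371 / 6 = 51.2895
β = Cov / Var(R_m) = 60.4210 / 51.2895 = 1.1780
E(R) = R_f + β × MRP = 2.76% + 1.1780 × 4.31% = 7.84%

7.84%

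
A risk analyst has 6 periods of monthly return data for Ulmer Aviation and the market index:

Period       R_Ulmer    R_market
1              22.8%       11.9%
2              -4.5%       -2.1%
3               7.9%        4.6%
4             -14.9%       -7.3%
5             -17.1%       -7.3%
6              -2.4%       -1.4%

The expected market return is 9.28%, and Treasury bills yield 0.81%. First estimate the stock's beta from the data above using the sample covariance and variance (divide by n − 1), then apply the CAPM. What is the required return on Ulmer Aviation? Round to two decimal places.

17.79%

Mean R_i = (22.8 − 4.5 + 7.9 − 14.9 − 17.1 − 2.4) / 6 = -1.3667%
Mean R_m = (11.9 − 2.1 + 4.6 − 7.3 − 7.3 − 1.4) / 6 = -0.2667%
Σ(R_i − R̄_i)(R_m − R̄_m) = 551.8833  ⇒  Cov = 551.8833 / 5 = 110.3767
Σ(R_m − R̄_m)² = 275.2933  ⇒  Var(R_m) = 275.2933 / 5 = 55.0587
β = Cov / Var(R_m) = 110.3767 / 55.0587 = 2.0047
MRP = 9.28% − 0.81% = 8.47%
E(R) = R_f + β × MRP = 0.81% + 2.0047 × 8.47% = 17.79%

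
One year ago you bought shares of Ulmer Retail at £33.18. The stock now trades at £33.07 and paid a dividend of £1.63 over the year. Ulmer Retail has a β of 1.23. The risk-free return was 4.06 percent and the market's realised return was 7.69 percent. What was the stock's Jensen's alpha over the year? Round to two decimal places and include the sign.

Realised HPR = (P1 + D1 − P0) / P0 = (33.07 + 1.63 − 33.18) / 33.18 = 1.52 / 33.18 = 4.5811%
MRP = 7.69% − 4.06% = 3.63%
CAPM required = R_f + β·MRP = 4.06% + 1.23 × 3.63% = 8.5249%
α = realised − required = 4.5811% − 8.5249% = -3.94%

-3.94%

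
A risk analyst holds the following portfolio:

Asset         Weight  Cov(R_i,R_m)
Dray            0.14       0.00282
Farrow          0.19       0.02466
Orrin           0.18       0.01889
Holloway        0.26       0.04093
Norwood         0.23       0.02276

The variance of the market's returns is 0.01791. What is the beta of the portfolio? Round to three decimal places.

1.360

β_Dray = 0.00282 / 0.01791 = 0.1575
β_Farrow = 0.02466 / 0.01791 = 1.3769
β_Orrin = 0.01889 / 0.01791 = 1.0547
β_Holloway = 0.04093 / 0.01791 = 2.2853
β_Norwood = 0.02276 / 0.01791 = 1.2708
β_P = Σ w_i β_i = 0.14×0.1575 + 0.19×1.3769 + 0.18×1.0547 + 0.26×2.2853 + 0.23×1.2708 = 1.3600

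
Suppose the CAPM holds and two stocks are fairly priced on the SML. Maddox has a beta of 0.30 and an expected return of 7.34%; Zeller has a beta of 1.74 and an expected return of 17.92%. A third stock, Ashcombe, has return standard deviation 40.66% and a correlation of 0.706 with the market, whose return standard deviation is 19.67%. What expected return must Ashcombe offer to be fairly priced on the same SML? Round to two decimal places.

15.86%

MRP = (17.92% − 7.34%) / (1.74 − 0.30) = 7.3472%
R_f = 7.34% − 0.30 × 7.3472% = 5.1358%
β_Ashcombe = ρ·σ_i/σ_m = 0.706 × 40.66 / 19.67 = 1.4594
E(R_Ashcombe) = R_f + β × MRP = 5.1358% + 1.4594 × 7.3472% = 15.86%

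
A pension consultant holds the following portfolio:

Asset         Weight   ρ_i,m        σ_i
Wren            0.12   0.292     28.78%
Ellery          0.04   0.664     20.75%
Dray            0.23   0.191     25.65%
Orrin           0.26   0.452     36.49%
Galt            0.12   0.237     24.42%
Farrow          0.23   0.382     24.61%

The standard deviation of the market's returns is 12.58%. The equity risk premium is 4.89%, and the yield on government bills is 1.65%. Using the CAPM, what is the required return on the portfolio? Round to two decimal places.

5.47%

β_Wren = 0.292 × 28.78% / 12.58% = 0.6680
β_Ellery = 0.664 × 20.75% / 12.58% = 1.0952
β_Dray = 0.191 × 25.65% / 12.58% = 0.3894
β_Orrin = 0.452 × 36.49% / 12.58% = 1.3111
β_Galt = 0.237 × 24.42% / 12.58% = 0.4601
β_Farrow = 0.382 × 24.61% / 12.58% = 0.7473
β_P = Σ w_i β_i = 0.12×0.6680 + 0.04×1.0952 + 0.23×0.3894 + 0.26×1.3111 + 0.12×0.4601 + 0.23×0.7473 = 0.7815
E(R_P) = R_f + β_P × MRP = 1.65% + 0.7815 × 4.89% = 5.47%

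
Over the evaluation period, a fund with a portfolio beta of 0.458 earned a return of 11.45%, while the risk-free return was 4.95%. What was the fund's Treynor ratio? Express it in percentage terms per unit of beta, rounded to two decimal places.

14.19%

Treynor = (R_P − R_f) / β_P = (11.45% − 4.95%) / 0.4580 = 6.50% / 0.4580 = 14.19%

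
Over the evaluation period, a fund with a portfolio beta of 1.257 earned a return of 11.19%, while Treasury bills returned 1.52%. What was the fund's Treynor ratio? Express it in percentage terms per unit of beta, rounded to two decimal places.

Treynor = (R_P − R_f) / β_P = (11.19% − 1.52%) / 1.2570 = 9.67% / 1.2570 = 7.69%

7.69%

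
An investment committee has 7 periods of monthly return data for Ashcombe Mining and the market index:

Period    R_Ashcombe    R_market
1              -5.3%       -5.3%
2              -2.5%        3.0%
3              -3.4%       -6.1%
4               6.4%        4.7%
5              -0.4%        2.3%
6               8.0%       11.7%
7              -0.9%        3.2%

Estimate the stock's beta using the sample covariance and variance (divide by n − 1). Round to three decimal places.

Mean R_i = (-5.3 − 2.5 − 3.4 + 6.4 − 0.4 + 8.0 − 0.9) / 7 = 0.2714%
Mean R_m = (-5.3 + 3.0 − 6.1 + 4.7 + 2.3 + 11.7 + 3.2) / 7 = 1.9286%
Σ(R_i − R̄_i)(R_m − R̄_m) = 157.5457  ⇒  Cov = 157.5457 / 6 = 26.2576
Σ(R_m − R̄_m)² = 222.7743  ⇒  Var(R_m) = 222.7743 / 6 = 37.1291
β = Cov / Var(R_m) = 26.2576 / 37.1291 = 0.7072

0.707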